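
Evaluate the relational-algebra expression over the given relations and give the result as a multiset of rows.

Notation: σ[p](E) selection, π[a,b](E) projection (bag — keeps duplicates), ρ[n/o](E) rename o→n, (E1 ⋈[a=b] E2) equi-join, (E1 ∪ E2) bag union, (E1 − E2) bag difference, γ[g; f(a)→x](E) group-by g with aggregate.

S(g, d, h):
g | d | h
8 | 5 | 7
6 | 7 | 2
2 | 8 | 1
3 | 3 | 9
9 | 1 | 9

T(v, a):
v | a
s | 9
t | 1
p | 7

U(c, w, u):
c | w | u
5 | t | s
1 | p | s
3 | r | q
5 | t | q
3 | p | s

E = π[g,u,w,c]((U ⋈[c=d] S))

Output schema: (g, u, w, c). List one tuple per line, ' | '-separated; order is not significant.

Row counts bottom-up:
  U → 5
  S → 5
  (U ⋈[c=d] S) → 5
  π[g,u,w,c]((U ⋈[c=d] S)) → 5

== RESULT ==
g | u | w | c
3 | q | r | 3
3 | s | p | 3
8 | q | t | 5
8 | s | t | 5
9 | s | p | 1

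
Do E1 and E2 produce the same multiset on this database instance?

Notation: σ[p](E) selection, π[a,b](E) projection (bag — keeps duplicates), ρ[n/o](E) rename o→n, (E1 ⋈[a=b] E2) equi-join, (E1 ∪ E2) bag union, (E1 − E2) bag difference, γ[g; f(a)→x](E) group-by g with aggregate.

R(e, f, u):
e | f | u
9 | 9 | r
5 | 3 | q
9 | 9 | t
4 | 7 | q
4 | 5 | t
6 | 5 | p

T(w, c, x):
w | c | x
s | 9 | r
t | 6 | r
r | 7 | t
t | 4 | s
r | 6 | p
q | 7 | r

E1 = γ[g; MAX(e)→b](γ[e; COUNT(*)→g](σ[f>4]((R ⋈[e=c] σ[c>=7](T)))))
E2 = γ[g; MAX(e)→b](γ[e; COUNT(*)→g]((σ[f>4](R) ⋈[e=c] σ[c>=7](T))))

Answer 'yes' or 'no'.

E1 per-node cardinality:
  R → 6
  T → 6
  σ[c>=7](T) → 3
  (R ⋈[e=c] σ[c>=7](T)) → 2
  σ[f>4]((R ⋈[e=c] σ[c>=7](T))) → 2
  γ[e; COUNT(*)→g](σ[f>4]((R ⋈[e=c] σ[c>=7](T)))) → 1
  γ[g; MAX(e)→b](γ[e; COUNT(*)→g](σ[f>4]((R ⋈[e=c] σ[c>=7](T))))) → 1
E2 per-node cardinality:
  R → 6
  σ[f>4](R) → 5
  T → 6
  σ[c>=7](T) → 3
  (σ[f>4](R) ⋈[e=c] σ[c>=7](T)) → 2
  γ[e; COUNT(*)→g]((σ[f>4](R) ⋈[e=c] σ[c>=7](T))) → 1
  γ[g; MAX(e)→b](γ[e; COUNT(*)→g]((σ[f>4](R) ⋈[e=c] σ[c>=7](T)))) → 1

E1 and E2 produce the same multiset:
g | b
2 | 9

yes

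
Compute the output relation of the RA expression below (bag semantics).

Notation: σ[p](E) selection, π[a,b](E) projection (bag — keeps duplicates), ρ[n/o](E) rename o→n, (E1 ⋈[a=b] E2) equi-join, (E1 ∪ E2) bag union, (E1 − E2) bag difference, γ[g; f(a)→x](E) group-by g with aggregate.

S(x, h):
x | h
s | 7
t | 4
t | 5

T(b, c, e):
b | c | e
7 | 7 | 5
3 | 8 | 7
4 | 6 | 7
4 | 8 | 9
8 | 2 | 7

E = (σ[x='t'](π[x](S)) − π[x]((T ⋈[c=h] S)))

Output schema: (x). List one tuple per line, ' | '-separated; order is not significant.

Row counts bottom-up:
  S → 3
  π[x](S) → 3
  σ[x='t'](π[x](S)) → 2
  T → 5
  S → 3
  (T ⋈[c=h] S) → 1
  π[x]((T ⋈[c=h] S)) → 1
  (σ[x='t'](π[x](S)) − π[x]((T ⋈[c=h] S))) → 2

== RESULT ==
x
t
t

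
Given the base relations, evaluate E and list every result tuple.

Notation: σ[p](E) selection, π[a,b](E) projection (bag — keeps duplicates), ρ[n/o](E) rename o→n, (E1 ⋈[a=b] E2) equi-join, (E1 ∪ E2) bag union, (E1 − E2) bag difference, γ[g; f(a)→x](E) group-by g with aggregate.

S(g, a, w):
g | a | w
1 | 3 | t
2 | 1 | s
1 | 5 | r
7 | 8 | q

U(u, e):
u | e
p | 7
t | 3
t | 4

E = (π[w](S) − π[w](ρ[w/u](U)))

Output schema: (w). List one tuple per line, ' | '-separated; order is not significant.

Row counts bottom-up:
  S → 4
  π[w](S) → 4
  U → 3
  ρ[w/u](U) → 3
  π[w](ρ[w/u](U)) → 3
  (π[w](S) − π[w](ρ[w/u](U))) → 3

== RESULT ==
w
q
r
s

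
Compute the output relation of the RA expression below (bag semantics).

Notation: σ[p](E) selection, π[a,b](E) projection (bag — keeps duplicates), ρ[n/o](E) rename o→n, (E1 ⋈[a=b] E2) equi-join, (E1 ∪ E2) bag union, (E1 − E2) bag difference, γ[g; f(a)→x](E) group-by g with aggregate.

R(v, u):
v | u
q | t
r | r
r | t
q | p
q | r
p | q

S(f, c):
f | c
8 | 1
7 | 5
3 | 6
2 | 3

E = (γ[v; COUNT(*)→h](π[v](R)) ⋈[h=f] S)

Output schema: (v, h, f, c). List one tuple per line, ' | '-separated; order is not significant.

Per-node cardinality:
  R → 6
  π[v](R) → 6
  γ[v; COUNT(*)→h](π[v](R)) → 3
  S → 4
  (γ[v; COUNT(*)→h](π[v](R)) ⋈[h=f] S) → 2

== RESULT ==
v | h | f | c
q | 3 | 3 | 6
r | 2 | 2 | 3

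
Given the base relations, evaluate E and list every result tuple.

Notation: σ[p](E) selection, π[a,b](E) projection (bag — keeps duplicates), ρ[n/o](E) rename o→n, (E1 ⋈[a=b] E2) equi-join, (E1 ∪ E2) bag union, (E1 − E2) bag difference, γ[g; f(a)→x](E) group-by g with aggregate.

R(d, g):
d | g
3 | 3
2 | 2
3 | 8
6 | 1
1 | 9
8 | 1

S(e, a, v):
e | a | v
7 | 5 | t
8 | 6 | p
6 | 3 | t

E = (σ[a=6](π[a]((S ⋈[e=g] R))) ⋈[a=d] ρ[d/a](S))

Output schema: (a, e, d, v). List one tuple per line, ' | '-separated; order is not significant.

Subexpression sizes:
  S → 3
  R → 6
  (S ⋈[e=g] R) → 1
  π[a]((S ⋈[e=g] R)) → 1
  σ[a=6](π[a]((S ⋈[e=g] R))) → 1
  S → 3
  ρ[d/a](S) → 3
  (σ[a=6](π[a]((S ⋈[e=g] R))) ⋈[a=d] ρ[d/a](S)) → 1

== RESULT ==
a | e | d | v
6 | 8 | 6 | p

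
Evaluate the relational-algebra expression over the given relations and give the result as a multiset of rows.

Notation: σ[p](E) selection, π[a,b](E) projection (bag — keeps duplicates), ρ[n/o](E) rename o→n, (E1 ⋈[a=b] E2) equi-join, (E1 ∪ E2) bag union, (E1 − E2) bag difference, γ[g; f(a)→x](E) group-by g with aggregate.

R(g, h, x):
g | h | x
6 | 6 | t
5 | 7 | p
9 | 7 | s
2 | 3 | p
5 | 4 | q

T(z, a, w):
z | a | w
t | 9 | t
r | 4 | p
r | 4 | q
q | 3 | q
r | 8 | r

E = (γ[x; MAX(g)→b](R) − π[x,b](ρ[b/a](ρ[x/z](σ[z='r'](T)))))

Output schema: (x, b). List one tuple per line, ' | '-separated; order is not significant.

Stepwise |·|:
  R → 5
  γ[x; MAX(g)→b](R) → 4
  T → 5
  σ[z='r'](T) → 3
  ρ[x/z](σ[z='r'](T)) → 3
  ρ[b/a](ρ[x/z](σ[z='r'](T))) → 3
  π[x,b](ρ[b/a](ρ[x/z](σ[z='r'](T)))) → 3
  (γ[x; MAX(g)→b](R) − π[x,b](ρ[b/a](ρ[x/z](σ[z='r'](T))))) → 4

== RESULT ==
x | b
p | 5
q | 5
s | 9
t | 6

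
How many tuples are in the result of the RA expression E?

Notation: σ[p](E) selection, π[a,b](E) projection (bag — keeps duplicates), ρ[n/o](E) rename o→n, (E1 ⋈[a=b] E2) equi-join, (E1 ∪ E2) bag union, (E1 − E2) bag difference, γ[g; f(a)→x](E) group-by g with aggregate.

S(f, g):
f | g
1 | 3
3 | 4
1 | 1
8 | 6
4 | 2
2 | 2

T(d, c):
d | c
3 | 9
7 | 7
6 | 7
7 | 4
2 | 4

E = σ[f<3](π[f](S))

Row counts bottom-up:
  S → 6
  π[f](S) → 6
  σ[f<3](π[f](S)) → 3

|E| = 3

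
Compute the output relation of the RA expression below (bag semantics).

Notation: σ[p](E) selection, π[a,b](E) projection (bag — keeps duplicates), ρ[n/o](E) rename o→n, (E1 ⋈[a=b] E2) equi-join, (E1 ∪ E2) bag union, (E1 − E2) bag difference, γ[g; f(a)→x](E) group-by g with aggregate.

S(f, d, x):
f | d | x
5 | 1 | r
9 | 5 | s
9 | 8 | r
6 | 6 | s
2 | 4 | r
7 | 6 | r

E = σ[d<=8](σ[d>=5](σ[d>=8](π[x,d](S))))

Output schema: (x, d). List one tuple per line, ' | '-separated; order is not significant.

Per-node cardinality:
  S → 6
  π[x,d](S) → 6
  σ[d>=8](π[x,d](S)) → 1
  σ[d>=5](σ[d>=8](π[x,d](S))) → 1
  σ[d<=8](σ[d>=5](σ[d>=8](π[x,d](S)))) → 1

== RESULT ==
x | d
r | 8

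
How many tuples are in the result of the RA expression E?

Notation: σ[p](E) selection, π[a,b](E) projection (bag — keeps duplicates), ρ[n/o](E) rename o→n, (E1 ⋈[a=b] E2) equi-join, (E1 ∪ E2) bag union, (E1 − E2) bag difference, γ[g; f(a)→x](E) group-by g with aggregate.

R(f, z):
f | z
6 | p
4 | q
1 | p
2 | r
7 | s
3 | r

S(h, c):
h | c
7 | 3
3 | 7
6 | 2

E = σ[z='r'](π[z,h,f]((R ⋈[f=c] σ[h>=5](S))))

Row counts bottom-up:
  R → 6
  S → 3
  σ[h>=5](S) → 2
  (R ⋈[f=c] σ[h>=5](S)) → 2
  π[z,h,f]((R ⋈[f=c] σ[h>=5](S))) → 2
  σ[z='r'](π[z,h,f]((R ⋈[f=c] σ[h>=5](S)))) → 2

|E| = 2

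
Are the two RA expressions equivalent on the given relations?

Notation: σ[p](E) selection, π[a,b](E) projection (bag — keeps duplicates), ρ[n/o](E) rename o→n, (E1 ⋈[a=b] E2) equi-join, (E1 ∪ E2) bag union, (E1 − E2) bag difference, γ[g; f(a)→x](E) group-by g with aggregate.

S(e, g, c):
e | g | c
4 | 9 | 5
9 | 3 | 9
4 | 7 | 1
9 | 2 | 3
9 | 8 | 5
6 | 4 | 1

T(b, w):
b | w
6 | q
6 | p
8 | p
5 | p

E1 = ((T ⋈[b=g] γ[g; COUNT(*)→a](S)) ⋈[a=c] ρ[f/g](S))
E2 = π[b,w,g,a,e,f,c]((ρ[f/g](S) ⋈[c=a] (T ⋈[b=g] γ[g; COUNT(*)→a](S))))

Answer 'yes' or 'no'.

E1 stepwise |·|:
  T → 4
  S → 6
  γ[g; COUNT(*)→a](S) → 6
  (T ⋈[b=g] γ[g; COUNT(*)→a](S)) → 1
  S → 6
  ρ[f/g](S) → 6
  ((T ⋈[b=g] γ[g; COUNT(*)→a](S)) ⋈[a=c] ρ[f/g](S)) → 2
E2 stepwise |·|:
  S → 6
  ρ[f/g](S) → 6
  T → 4
  S → 6
  γ[g; COUNT(*)→a](S) → 6
  (T ⋈[b=g] γ[g; COUNT(*)→a](S)) → 1
  (ρ[f/g](S) ⋈[c=a] (T ⋈[b=g] γ[g; COUNT(*)→a](S))) → 2
  π[b,w,g,a,e,f,c]((ρ[f/g](S) ⋈[c=a] (T ⋈[b=g] γ[g; COUNT(*)→a](S)))) → 2

E1 and E2 produce the same multiset:
b | w | g | a | e | f | c
8 | p | 8 | 1 | 4 | 7 | 1
8 | p | 8 | 1 | 6 | 4 | 1

yes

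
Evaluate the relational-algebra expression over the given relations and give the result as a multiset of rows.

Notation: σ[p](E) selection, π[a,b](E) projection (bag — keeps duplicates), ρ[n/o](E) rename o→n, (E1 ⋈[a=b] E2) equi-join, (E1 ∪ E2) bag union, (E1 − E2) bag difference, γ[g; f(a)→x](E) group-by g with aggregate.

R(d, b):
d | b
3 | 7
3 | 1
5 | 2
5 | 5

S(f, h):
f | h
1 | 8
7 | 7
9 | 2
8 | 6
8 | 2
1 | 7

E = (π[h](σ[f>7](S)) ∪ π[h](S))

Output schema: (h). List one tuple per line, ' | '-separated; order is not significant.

Stepwise |·|:
  S → 6
  σ[f>7](S) → 3
  π[h](σ[f>7](S)) → 3
  S → 6
  π[h](S) → 6
  (π[h](σ[f>7](S)) ∪ π[h](S)) → 9

== RESULT ==
h
2
2
2
2
6
6
7
7
8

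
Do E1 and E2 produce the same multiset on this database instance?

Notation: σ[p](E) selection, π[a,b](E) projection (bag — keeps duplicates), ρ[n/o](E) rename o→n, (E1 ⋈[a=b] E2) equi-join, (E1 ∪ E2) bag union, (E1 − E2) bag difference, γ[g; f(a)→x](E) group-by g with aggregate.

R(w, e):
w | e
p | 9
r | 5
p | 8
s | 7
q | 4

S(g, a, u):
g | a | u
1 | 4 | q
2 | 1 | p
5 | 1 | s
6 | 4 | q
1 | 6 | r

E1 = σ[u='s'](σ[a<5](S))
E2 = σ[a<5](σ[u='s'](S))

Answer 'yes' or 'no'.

E1 subexpression sizes:
  S → 5
  σ[a<5](S) → 4
  σ[u='s'](σ[a<5](S)) → 1
E2 subexpression sizes:
  S → 5
  σ[u='s'](S) → 1
  σ[a<5](σ[u='s'](S)) → 1

E1 and E2 produce the same multiset:
g | a | u
5 | 1 | s

yes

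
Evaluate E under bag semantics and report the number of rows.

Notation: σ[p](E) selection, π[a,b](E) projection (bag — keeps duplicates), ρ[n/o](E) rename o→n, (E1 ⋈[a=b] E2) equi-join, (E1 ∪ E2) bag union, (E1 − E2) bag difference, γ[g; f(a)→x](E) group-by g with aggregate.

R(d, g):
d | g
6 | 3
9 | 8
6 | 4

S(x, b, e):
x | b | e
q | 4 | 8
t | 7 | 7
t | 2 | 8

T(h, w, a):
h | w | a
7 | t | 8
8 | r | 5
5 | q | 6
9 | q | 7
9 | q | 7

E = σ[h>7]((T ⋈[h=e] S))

Row counts bottom-up:
  T → 5
  S → 3
  (T ⋈[h=e] S) → 3
  σ[h>7]((T ⋈[h=e] S)) → 2

|E| = 2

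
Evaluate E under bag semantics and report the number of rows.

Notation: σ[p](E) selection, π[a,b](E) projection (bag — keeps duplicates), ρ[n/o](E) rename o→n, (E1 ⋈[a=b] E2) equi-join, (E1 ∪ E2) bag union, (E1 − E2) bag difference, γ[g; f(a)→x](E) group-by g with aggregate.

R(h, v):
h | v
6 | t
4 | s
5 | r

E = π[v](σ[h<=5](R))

Subexpression sizes:
  R → 3
  σ[h<=5](R) → 2
  π[v](σ[h<=5](R)) → 2

|E| = 2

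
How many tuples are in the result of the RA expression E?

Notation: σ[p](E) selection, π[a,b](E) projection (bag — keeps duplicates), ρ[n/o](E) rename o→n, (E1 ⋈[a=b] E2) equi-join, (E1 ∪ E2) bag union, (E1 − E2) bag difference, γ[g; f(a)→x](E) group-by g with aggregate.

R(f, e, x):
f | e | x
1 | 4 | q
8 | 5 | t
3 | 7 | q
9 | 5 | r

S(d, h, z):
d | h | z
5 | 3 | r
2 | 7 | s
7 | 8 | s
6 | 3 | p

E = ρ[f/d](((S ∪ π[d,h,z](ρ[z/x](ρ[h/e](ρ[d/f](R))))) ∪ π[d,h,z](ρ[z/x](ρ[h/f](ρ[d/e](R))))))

Per-node cardinality:
  S → 4
  R → 4
  ρ[d/f](R) → 4
  ρ[h/e](ρ[d/f](R)) → 4
  ρ[z/x](ρ[h/e](ρ[d/f](R))) → 4
  π[d,h,z](ρ[z/x](ρ[h/e](ρ[d/f](R)))) → 4
  (S ∪ π[d,h,z](ρ[z/x](ρ[h/e](ρ[d/f](R))))) → 8
  R → 4
  ρ[d/e](R) → 4
  ρ[h/f](ρ[d/e](R)) → 4
  ρ[z/x](ρ[h/f](ρ[d/e](R))) → 4
  π[d,h,z](ρ[z/x](ρ[h/f](ρ[d/e](R)))) → 4
  ((S ∪ π[d,h,z](ρ[z/x](ρ[h/e](ρ[d/f](R))))) ∪ π[d,h,z](ρ[z/x](ρ[h/f](ρ[d/e](R))))) → 12
  ρ[f/d](((S ∪ π[d,h,z](ρ[z/x](ρ[h/e](ρ[d/f](R))))) ∪ π[d,h,z](ρ[z/x](ρ[h/f](ρ[d/e](R)))))) → 12

|E| = 12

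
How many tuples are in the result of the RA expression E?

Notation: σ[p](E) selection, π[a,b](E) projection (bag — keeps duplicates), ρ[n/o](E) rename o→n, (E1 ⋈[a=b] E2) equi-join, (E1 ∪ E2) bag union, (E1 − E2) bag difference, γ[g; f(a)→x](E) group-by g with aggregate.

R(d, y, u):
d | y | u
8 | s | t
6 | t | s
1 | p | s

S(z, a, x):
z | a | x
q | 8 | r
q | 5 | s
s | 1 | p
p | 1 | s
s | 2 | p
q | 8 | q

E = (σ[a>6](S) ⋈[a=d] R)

Row counts bottom-up:
  S → 6
  σ[a>6](S) → 2
  R → 3
  (σ[a>6](S) ⋈[a=d] R) → 2

|E| = 2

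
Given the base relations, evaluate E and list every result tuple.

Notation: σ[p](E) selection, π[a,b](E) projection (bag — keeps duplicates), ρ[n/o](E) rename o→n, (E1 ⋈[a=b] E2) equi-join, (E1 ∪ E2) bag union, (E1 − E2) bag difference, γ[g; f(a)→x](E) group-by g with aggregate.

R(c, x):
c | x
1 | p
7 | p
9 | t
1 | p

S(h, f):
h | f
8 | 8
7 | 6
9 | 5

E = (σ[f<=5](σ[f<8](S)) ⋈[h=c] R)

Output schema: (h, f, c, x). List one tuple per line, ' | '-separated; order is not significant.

Stepwise |·|:
  S → 3
  σ[f<8](S) → 2
  σ[f<=5](σ[f<8](S)) → 1
  R → 4
  (σ[f<=5](σ[f<8](S)) ⋈[h=c] R) → 1

== RESULT ==
h | f | c | x
9 | 5 | 9 | t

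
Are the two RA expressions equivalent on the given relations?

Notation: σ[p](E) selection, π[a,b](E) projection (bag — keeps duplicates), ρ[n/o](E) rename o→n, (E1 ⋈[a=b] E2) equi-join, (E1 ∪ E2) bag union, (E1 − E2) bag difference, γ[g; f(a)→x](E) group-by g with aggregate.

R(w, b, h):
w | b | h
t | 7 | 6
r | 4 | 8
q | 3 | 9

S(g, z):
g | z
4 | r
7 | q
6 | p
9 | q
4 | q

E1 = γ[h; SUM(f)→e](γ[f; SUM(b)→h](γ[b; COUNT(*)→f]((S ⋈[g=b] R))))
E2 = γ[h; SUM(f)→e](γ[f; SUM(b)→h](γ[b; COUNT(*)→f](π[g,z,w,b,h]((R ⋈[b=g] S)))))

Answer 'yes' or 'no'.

E1 per-node cardinality:
  S → 5
  R → 3
  (S ⋈[g=b] R) → 3
  γ[b; COUNT(*)→f]((S ⋈[g=b] R)) → 2
  γ[f; SUM(b)→h](γ[b; COUNT(*)→f]((S ⋈[g=b] R))) → 2
  γ[h; SUM(f)→e](γ[f; SUM(b)→h](γ[b; COUNT(*)→f]((S ⋈[g=b] R)))) → 2
E2 per-node cardinality:
  R → 3
  S → 5
  (R ⋈[b=g] S) → 3
  π[g,z,w,b,h]((R ⋈[b=g] S)) → 3
  γ[b; COUNT(*)→f](π[g,z,w,b,h]((R ⋈[b=g] S))) → 2
  γ[f; SUM(b)→h](γ[b; COUNT(*)→f](π[g,z,w,b,h]((R ⋈[b=g] S)))) → 2
  γ[h; SUM(f)→e](γ[f; SUM(b)→h](γ[b; COUNT(*)→f](π[g,z,w,b,h]((R ⋈[b=g] S))))) → 2

E1 and E2 produce the same multiset:
h | e
4 | 2
7 | 1

yes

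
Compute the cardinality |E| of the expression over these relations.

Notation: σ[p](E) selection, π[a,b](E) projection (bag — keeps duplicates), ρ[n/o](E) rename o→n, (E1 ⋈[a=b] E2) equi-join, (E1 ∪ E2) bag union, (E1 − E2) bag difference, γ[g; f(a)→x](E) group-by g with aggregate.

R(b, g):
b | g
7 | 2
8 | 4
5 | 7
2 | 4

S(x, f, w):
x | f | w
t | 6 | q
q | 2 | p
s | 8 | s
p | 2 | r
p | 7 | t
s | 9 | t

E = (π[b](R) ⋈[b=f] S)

Per-node cardinality:
  R → 4
  π[b](R) → 4
  S → 6
  (π[b](R) ⋈[b=f] S) → 4

|E| = 4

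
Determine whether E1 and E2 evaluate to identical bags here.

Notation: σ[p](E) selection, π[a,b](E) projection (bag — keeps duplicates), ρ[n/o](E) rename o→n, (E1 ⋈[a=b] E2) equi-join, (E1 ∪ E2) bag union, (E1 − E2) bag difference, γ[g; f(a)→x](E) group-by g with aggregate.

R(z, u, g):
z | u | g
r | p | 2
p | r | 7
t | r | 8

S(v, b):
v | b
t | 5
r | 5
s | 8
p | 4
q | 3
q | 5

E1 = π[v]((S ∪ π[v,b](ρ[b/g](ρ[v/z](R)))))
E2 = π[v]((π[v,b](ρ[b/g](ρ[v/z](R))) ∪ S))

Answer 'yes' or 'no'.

E1 stepwise |·|:
  S → 6
  R → 3
  ρ[v/z](R) → 3
  ρ[b/g](ρ[v/z](R)) → 3
  π[v,b](ρ[b/g](ρ[v/z](R))) → 3
  (S ∪ π[v,b](ρ[b/g](ρ[v/z](R)))) → 9
  π[v]((S ∪ π[v,b](ρ[b/g](ρ[v/z](R))))) → 9
E2 stepwise |·|:
  R → 3
  ρ[v/z](R) → 3
  ρ[b/g](ρ[v/z](R)) → 3
  π[v,b](ρ[b/g](ρ[v/z](R))) → 3
  S → 6
  (π[v,b](ρ[b/g](ρ[v/z](R))) ∪ S) → 9
  π[v]((π[v,b](ρ[b/g](ρ[v/z](R))) ∪ S)) → 9

E1 and E2 produce the same multiset:
v
p
p
q
q
r
r
s
t
t

yes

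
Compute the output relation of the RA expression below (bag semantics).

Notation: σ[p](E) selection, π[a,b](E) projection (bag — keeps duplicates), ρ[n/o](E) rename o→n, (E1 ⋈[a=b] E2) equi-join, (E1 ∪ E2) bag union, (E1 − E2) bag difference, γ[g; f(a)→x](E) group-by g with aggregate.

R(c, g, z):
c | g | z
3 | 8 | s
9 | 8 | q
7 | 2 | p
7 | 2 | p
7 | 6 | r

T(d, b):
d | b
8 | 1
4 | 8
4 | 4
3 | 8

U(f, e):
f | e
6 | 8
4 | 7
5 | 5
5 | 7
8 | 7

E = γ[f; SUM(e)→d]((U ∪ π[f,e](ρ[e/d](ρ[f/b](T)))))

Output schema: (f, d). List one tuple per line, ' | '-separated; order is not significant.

Stepwise |·|:
  U → 5
  T → 4
  ρ[f/b](T) → 4
  ρ[e/d](ρ[f/b](T)) → 4
  π[f,e](ρ[e/d](ρ[f/b](T))) → 4
  (U ∪ π[f,e](ρ[e/d](ρ[f/b](T)))) → 9
  γ[f; SUM(e)→d]((U ∪ π[f,e](ρ[e/d](ρ[f/b](T))))) → 5

== RESULT ==
f | d
1 | 8
4 | 11
5 | 12
6 | 8
8 | 14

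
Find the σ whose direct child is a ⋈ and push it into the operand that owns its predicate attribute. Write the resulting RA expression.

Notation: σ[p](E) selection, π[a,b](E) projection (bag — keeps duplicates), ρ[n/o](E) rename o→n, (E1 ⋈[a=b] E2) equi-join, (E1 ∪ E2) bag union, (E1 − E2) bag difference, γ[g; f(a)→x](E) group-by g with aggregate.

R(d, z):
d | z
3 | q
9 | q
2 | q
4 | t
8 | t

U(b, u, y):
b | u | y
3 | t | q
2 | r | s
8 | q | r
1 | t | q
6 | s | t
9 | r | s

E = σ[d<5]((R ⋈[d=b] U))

σ filters on d, owned by the left side.
E' = (σ[d<5](R) ⋈[d=b] U)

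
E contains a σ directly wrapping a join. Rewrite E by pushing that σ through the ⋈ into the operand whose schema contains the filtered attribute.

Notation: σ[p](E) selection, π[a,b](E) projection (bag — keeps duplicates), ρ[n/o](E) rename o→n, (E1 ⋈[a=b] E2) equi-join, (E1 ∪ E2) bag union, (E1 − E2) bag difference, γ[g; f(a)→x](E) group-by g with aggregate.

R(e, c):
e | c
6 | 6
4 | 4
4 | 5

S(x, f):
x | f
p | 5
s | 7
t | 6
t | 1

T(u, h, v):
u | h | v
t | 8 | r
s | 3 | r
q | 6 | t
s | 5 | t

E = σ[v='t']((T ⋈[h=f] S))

σ filters on v, owned by the left side.
E' = (σ[v='t'](T) ⋈[h=f] S)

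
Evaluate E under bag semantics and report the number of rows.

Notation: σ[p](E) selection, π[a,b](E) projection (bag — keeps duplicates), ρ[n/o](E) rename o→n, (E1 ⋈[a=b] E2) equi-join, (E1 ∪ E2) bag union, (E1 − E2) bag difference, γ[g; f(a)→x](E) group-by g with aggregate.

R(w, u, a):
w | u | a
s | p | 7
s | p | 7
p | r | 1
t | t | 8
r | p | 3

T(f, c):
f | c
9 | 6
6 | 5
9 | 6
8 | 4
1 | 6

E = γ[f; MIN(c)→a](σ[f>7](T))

Subexpression sizes:
  T → 5
  σ[f>7](T) → 3
  γ[f; MIN(c)→a](σ[f>7](T)) → 2

|E| = 2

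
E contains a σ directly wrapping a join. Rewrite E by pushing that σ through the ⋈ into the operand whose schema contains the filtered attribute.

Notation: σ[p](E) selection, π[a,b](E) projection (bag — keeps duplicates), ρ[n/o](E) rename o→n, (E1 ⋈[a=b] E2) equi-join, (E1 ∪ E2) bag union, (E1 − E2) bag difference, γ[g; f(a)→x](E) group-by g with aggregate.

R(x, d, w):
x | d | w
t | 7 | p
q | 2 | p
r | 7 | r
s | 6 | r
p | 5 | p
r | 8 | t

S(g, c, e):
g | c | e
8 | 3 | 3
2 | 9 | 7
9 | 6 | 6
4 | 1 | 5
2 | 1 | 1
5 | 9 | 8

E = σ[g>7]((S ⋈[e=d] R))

σ filters on g, owned by the left side.
E' = (σ[g>7](S) ⋈[e=d] R)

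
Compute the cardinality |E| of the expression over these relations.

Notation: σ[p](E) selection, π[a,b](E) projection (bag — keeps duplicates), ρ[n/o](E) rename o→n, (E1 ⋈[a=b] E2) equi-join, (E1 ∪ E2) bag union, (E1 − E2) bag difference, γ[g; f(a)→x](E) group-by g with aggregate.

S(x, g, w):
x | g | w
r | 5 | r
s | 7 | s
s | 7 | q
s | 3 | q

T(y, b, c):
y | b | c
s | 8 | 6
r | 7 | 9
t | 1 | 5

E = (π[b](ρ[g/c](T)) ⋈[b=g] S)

Subexpression sizes:
  T → 3
  ρ[g/c](T) → 3
  π[b](ρ[g/c](T)) → 3
  S → 4
  (π[b](ρ[g/c](T)) ⋈[b=g] S) → 2

|E| = 2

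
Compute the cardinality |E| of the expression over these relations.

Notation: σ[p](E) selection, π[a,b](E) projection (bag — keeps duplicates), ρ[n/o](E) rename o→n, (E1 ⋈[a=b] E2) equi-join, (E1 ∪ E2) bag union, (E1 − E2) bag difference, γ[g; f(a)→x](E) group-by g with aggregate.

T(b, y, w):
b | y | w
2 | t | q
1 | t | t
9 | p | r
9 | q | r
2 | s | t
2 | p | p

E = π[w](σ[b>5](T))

Stepwise |·|:
  T → 6
  σ[b>5](T) → 2
  π[w](σ[b>5](T)) → 2

|E| = 2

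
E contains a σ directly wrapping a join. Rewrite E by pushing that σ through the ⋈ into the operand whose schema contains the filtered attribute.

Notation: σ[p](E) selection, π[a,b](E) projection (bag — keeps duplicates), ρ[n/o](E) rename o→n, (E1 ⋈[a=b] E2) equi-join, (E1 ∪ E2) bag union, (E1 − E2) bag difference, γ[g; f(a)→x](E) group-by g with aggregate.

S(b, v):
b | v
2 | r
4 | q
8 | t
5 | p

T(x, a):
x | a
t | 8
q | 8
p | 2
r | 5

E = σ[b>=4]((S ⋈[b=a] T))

σ filters on b, owned by the left side.
E' = (σ[b>=4](S) ⋈[b=a] T)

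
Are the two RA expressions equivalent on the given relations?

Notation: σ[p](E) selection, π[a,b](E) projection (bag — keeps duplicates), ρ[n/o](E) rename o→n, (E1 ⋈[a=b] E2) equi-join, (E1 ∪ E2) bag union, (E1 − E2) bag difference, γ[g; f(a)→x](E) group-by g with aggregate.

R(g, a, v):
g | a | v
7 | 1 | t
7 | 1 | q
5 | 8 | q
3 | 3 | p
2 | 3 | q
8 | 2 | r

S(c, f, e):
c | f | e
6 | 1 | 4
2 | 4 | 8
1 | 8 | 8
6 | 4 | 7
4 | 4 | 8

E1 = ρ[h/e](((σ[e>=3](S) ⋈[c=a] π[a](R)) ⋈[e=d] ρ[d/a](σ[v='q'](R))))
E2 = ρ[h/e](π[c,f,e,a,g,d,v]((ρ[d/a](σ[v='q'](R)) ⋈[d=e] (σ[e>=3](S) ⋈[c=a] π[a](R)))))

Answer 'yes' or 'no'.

E1 subexpression sizes:
  S → 5
  σ[e>=3](S) → 5
  R → 6
  π[a](R) → 6
  (σ[e>=3](S) ⋈[c=a] π[a](R)) → 3
  R → 6
  σ[v='q'](R) → 3
  ρ[d/a](σ[v='q'](R)) → 3
  ((σ[e>=3](S) ⋈[c=a] π[a](R)) ⋈[e=d] ρ[d/a](σ[v='q'](R))) → 3
  ρ[h/e](((σ[e>=3](S) ⋈[c=a] π[a](R)) ⋈[e=d] ρ[d/a](σ[v='q'](R)))) → 3
E2 subexpression sizes:
  R → 6
  σ[v='q'](R) → 3
  ρ[d/a](σ[v='q'](R)) → 3
  S → 5
  σ[e>=3](S) → 5
  R → 6
  π[a](R) → 6
  (σ[e>=3](S) ⋈[c=a] π[a](R)) → 3
  (ρ[d/a](σ[v='q'](R)) ⋈[d=e] (σ[e>=3](S) ⋈[c=a] π[a](R))) → 3
  π[c,f,e,a,g,d,v]((ρ[d/a](σ[v='q'](R)) ⋈[d=e] (σ[e>=3](S) ⋈[c=a] π[a](R)))) → 3
  ρ[h/e](π[c,f,e,a,g,d,v]((ρ[d/a](σ[v='q'](R)) ⋈[d=e] (σ[e>=3](S) ⋈[c=a] π[a](R))))) → 3

E1 and E2 produce the same multiset:
c | f | h | a | g | d | v
1 | 8 | 8 | 1 | 5 | 8 | q
1 | 8 | 8 | 1 | 5 | 8 | q
2 | 4 | 8 | 2 | 5 | 8 | q

yes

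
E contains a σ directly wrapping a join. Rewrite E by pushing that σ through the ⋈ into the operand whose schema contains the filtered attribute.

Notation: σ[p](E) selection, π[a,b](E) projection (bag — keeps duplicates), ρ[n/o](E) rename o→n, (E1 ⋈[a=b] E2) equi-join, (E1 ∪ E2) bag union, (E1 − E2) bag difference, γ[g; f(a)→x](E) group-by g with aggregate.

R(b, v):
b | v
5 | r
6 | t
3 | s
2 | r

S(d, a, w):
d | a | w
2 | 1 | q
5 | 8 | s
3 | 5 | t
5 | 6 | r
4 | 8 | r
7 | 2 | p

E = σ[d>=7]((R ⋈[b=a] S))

σ filters on d, owned by the right side.
E' = (R ⋈[b=a] σ[d>=7](S))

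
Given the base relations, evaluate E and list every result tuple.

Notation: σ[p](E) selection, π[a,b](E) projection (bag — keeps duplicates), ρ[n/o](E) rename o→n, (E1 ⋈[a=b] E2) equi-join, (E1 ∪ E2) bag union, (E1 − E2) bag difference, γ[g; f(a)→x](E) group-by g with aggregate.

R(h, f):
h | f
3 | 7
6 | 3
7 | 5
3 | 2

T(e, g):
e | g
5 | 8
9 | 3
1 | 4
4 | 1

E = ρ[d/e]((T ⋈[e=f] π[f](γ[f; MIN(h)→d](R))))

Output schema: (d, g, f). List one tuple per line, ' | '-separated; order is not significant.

Subexpression sizes:
  T → 4
  R → 4
  γ[f; MIN(h)→d](R) → 4
  π[f](γ[f; MIN(h)→d](R)) → 4
  (T ⋈[e=f] π[f](γ[f; MIN(h)→d](R))) → 1
  ρ[d/e]((T ⋈[e=f] π[f](γ[f; MIN(h)→d](R)))) → 1

== RESULT ==
d | g | f
5 | 8 | 5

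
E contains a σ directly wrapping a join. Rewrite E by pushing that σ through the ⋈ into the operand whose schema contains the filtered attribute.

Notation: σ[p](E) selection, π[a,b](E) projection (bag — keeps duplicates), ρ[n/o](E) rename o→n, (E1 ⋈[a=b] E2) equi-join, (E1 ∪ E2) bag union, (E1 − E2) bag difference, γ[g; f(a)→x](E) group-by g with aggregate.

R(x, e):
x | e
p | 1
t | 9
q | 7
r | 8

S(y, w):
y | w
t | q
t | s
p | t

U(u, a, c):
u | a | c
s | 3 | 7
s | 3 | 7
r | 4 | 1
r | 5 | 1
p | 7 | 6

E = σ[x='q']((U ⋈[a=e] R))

σ filters on x, owned by the right side.
E' = (U ⋈[a=e] σ[x='q'](R))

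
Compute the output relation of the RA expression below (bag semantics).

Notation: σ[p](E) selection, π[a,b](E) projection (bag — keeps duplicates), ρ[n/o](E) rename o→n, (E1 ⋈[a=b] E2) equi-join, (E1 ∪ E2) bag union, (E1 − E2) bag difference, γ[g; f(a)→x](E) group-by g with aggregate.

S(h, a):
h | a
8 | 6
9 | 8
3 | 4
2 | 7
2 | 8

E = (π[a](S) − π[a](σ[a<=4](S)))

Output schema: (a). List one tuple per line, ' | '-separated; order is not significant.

Subexpression sizes:
  S → 5
  π[a](S) → 5
  S → 5
  σ[a<=4](S) → 1
  π[a](σ[a<=4](S)) → 1
  (π[a](S) − π[a](σ[a<=4](S))) → 4

== RESULT ==
a
6
7
8
8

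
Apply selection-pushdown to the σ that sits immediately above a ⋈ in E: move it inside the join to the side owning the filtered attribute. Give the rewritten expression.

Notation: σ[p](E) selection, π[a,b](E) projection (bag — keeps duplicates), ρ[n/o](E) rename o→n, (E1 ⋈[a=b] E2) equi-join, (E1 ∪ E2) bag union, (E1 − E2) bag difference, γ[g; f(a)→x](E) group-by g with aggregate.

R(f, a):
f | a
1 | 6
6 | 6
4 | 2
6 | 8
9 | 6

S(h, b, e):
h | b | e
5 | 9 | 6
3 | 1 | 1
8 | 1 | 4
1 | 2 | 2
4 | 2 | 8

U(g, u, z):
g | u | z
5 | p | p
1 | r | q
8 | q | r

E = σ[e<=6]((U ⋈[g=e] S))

σ filters on e, owned by the right side.
E' = (U ⋈[g=e] σ[e<=6](S))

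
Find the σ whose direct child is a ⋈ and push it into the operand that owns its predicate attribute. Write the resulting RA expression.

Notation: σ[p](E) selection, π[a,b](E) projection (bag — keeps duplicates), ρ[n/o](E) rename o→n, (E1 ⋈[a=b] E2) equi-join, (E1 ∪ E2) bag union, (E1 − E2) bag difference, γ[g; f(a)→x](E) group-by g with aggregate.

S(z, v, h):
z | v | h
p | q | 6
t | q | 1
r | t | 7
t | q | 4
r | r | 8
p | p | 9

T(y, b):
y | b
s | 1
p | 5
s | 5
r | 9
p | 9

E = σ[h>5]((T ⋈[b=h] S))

σ filters on h, owned by the right side.
E' = (T ⋈[b=h] σ[h>5](S))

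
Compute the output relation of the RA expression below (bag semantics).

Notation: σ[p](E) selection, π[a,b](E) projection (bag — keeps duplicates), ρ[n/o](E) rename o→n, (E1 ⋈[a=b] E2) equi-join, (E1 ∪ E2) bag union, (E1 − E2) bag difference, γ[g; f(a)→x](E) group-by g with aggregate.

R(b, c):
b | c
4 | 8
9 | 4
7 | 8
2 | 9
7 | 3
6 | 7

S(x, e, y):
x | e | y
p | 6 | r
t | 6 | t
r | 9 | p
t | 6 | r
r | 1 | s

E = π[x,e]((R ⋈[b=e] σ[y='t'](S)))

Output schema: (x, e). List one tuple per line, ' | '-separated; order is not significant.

Per-node cardinality:
  R → 6
  S → 5
  σ[y='t'](S) → 1
  (R ⋈[b=e] σ[y='t'](S)) → 1
  π[x,e]((R ⋈[b=e] σ[y='t'](S))) → 1

== RESULT ==
x | e
t | 6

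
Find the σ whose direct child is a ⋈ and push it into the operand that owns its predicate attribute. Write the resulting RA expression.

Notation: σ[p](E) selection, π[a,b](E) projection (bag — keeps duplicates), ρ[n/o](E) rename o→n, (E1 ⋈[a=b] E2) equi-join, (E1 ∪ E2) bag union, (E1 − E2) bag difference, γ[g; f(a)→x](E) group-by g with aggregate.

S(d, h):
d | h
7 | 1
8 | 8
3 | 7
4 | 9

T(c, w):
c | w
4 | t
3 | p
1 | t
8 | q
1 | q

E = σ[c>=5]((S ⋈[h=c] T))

σ filters on c, owned by the right side.
E' = (S ⋈[h=c] σ[c>=5](T))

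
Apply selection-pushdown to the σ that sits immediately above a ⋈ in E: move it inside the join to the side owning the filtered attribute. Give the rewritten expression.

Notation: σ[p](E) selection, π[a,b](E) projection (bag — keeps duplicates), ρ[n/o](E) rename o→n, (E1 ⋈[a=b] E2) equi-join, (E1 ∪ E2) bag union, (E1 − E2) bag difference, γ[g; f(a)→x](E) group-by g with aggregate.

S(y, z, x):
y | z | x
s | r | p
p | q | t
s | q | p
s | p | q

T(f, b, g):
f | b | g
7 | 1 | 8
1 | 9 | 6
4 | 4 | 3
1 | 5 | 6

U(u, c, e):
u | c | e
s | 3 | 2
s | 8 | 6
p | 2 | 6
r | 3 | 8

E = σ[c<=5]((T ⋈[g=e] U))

σ filters on c, owned by the right side.
E' = (T ⋈[g=e] σ[c<=5](U))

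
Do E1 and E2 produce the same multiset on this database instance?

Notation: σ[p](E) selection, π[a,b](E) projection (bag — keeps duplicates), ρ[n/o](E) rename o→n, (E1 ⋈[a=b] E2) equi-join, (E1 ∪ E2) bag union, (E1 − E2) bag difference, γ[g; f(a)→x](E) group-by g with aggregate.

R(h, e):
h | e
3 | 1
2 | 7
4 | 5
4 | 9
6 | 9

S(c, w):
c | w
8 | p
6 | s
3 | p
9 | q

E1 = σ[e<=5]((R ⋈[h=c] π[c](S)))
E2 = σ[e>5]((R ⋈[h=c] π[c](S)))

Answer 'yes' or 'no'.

E1 subexpression sizes:
  R → 5
  S → 4
  π[c](S) → 4
  (R ⋈[h=c] π[c](S)) → 2
  σ[e<=5]((R ⋈[h=c] π[c](S))) → 1
E2 subexpression sizes:
  R → 5
  S → 4
  π[c](S) → 4
  (R ⋈[h=c] π[c](S)) → 2
  σ[e>5]((R ⋈[h=c] π[c](S))) → 1

E1 result:
h | e | c
3 | 1 | 3
E2 result:
h | e | c
6 | 9 | 6
Witness: (3, 1, 3) appears 1× in E1 but 0× in E2.

no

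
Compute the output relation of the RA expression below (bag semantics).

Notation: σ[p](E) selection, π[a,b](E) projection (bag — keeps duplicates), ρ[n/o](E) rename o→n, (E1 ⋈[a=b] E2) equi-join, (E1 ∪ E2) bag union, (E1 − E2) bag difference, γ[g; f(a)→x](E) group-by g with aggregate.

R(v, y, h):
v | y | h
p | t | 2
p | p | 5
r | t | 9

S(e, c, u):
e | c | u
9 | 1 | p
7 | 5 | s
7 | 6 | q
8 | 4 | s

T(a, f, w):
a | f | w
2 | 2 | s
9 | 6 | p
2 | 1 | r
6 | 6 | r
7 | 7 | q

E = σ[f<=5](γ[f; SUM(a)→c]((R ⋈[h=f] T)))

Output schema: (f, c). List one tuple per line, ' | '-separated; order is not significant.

Row counts bottom-up:
  R → 3
  T → 5
  (R ⋈[h=f] T) → 1
  γ[f; SUM(a)→c]((R ⋈[h=f] T)) → 1
  σ[f<=5](γ[f; SUM(a)→c]((R ⋈[h=f] T))) → 1

== RESULT ==
f | c
2 | 2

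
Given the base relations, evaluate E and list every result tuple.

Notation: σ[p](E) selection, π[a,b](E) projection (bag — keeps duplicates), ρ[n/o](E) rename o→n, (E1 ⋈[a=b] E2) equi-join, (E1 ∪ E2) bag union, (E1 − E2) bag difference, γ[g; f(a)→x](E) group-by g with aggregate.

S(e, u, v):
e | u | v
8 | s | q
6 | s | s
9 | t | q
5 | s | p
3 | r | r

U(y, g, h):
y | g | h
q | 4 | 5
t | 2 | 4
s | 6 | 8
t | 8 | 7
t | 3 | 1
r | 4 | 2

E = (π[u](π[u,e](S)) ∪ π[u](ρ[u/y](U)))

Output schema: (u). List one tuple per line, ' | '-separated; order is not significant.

Row counts bottom-up:
  S → 5
  π[u,e](S) → 5
  π[u](π[u,e](S)) → 5
  U → 6
  ρ[u/y](U) → 6
  π[u](ρ[u/y](U)) → 6
  (π[u](π[u,e](S)) ∪ π[u](ρ[u/y](U))) → 11

== RESULT ==
u
q
r
r
s
s
s
s
t
t
t
t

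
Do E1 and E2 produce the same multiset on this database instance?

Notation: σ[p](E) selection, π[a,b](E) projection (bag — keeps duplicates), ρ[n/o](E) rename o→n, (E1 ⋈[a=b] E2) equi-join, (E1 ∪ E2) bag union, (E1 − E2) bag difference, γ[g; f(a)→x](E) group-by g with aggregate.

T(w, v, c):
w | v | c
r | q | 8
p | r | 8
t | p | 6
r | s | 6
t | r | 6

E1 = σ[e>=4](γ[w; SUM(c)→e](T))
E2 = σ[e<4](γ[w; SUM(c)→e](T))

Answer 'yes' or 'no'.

E1 subexpression sizes:
  T → 5
  γ[w; SUM(c)→e](T) → 3
  σ[e>=4](γ[w; SUM(c)→e](T)) → 3
E2 subexpression sizes:
  T → 5
  γ[w; SUM(c)→e](T) → 3
  σ[e<4](γ[w; SUM(c)→e](T)) → 0

E1 result:
w | e
p | 8
r | 14
t | 12
E2 result:
w | e
(0 rows)
Witness: ('r', 14) appears 1× in E1 but 0× in E2.

no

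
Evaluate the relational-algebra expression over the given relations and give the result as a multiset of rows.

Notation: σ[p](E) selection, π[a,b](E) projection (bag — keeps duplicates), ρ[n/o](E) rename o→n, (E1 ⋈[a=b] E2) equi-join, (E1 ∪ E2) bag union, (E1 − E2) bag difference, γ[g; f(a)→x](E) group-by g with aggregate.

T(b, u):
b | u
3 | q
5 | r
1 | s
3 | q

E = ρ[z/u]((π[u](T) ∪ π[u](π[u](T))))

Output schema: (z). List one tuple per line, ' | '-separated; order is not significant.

Subexpression sizes:
  T → 4
  π[u](T) → 4
  T → 4
  π[u](T) → 4
  π[u](π[u](T)) → 4
  (π[u](T) ∪ π[u](π[u](T))) → 8
  ρ[z/u]((π[u](T) ∪ π[u](π[u](T)))) → 8

== RESULT ==
z
q
q
q
q
r
r
s
s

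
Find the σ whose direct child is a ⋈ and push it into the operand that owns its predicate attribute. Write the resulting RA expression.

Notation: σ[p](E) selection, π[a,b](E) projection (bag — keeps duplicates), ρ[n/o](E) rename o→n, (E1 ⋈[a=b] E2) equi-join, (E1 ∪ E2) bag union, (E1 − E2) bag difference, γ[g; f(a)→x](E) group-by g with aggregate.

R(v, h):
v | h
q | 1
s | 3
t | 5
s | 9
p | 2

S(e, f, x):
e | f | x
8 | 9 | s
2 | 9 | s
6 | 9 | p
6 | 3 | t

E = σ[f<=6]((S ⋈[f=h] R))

σ filters on f, owned by the left side.
E' = (σ[f<=6](S) ⋈[f=h] R)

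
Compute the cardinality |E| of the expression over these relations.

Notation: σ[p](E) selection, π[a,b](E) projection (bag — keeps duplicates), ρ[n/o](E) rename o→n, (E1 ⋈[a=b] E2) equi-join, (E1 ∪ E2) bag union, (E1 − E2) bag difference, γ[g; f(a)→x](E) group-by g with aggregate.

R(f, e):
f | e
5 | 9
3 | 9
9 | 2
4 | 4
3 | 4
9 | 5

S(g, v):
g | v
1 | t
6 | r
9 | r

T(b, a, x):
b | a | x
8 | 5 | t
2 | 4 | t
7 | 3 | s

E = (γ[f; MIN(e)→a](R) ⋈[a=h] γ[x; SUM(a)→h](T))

Per-node cardinality:
  R → 6
  γ[f; MIN(e)→a](R) → 4
  T → 3
  γ[x; SUM(a)→h](T) → 2
  (γ[f; MIN(e)→a](R) ⋈[a=h] γ[x; SUM(a)→h](T)) → 1

|E| = 1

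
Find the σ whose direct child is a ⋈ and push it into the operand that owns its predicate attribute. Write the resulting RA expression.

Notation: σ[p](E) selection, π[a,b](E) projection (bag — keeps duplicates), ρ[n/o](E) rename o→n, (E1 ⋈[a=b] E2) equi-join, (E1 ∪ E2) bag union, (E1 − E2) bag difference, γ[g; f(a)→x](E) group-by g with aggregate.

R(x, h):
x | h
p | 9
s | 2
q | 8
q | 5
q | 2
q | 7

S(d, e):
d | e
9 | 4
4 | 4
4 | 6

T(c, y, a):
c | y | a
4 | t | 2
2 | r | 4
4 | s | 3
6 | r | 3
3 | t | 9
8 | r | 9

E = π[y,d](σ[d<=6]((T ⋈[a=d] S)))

σ filters on d, owned by the right side.
E' = π[y,d]((T ⋈[a=d] σ[d<=6](S)))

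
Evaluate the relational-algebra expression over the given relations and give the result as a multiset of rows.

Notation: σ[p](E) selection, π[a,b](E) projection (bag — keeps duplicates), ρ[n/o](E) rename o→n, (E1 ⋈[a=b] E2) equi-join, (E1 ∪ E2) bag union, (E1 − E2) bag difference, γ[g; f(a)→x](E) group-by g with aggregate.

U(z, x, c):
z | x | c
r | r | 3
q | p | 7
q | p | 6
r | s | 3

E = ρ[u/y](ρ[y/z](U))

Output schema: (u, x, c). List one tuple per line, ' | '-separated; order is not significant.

Stepwise |·|:
  U → 4
  ρ[y/z](U) → 4
  ρ[u/y](ρ[y/z](U)) → 4

== RESULT ==
u | x | c
q | p | 6
q | p | 7
r | r | 3
r | s | 3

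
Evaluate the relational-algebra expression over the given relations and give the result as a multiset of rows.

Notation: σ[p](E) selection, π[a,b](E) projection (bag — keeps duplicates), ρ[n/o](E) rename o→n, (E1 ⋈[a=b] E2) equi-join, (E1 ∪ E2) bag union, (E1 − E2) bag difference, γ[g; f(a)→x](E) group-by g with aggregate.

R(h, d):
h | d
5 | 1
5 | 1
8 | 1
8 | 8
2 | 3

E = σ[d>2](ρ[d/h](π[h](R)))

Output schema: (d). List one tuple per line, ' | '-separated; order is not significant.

Per-node cardinality:
  R → 5
  π[h](R) → 5
  ρ[d/h](π[h](R)) → 5
  σ[d>2](ρ[d/h](π[h](R))) → 4

== RESULT ==
d
5
5
8
8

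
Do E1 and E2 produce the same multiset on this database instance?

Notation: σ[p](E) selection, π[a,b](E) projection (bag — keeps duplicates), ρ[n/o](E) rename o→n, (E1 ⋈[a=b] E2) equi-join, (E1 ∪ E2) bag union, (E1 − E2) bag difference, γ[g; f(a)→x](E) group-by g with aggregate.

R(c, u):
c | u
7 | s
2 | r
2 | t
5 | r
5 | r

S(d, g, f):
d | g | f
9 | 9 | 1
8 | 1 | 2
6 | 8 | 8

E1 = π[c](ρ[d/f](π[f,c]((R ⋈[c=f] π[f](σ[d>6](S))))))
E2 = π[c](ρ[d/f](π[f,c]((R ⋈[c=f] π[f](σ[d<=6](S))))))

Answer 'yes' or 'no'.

E1 stepwise |·|:
  R → 5
  S → 3
  σ[d>6](S) → 2
  π[f](σ[d>6](S)) → 2
  (R ⋈[c=f] π[f](σ[d>6](S))) → 2
  π[f,c]((R ⋈[c=f] π[f](σ[d>6](S)))) → 2
  ρ[d/f](π[f,c]((R ⋈[c=f] π[f](σ[d>6](S))))) → 2
  π[c](ρ[d/f](π[f,c]((R ⋈[c=f] π[f](σ[d>6](S)))))) → 2
E2 stepwise |·|:
  R → 5
  S → 3
  σ[d<=6](S) → 1
  π[f](σ[d<=6](S)) → 1
  (R ⋈[c=f] π[f](σ[d<=6](S))) → 0
  π[f,c]((R ⋈[c=f] π[f](σ[d<=6](S)))) → 0
  ρ[d/f](π[f,c]((R ⋈[c=f] π[f](σ[d<=6](S))))) → 0
  π[c](ρ[d/f](π[f,c]((R ⋈[c=f] π[f](σ[d<=6](S)))))) → 0

E1 result:
c
2
2
E2 result:
c
(0 rows)
Witness: (2,) appears 2× in E1 but 0× in E2.

no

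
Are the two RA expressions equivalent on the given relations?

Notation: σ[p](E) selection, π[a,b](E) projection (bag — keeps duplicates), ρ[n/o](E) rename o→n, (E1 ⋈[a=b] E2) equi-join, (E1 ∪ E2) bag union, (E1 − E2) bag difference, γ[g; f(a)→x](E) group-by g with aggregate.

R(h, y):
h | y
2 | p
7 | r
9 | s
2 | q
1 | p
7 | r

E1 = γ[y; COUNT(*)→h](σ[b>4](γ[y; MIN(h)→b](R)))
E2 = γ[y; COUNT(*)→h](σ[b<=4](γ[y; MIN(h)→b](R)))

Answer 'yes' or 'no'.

E1 subexpression sizes:
  R → 6
  γ[y; MIN(h)→b](R) → 4
  σ[b>4](γ[y; MIN(h)→b](R)) → 2
  γ[y; COUNT(*)→h](σ[b>4](γ[y; MIN(h)→b](R))) → 2
E2 subexpression sizes:
  R → 6
  γ[y; MIN(h)→b](R) → 4
  σ[b<=4](γ[y; MIN(h)→b](R)) → 2
  γ[y; COUNT(*)→h](σ[b<=4](γ[y; MIN(h)→b](R))) → 2

E1 result:
y | h
r | 1
s | 1
E2 result:
y | h
p | 1
q | 1
Witness: ('r', 1) appears 1× in E1 but 0× in E2.

no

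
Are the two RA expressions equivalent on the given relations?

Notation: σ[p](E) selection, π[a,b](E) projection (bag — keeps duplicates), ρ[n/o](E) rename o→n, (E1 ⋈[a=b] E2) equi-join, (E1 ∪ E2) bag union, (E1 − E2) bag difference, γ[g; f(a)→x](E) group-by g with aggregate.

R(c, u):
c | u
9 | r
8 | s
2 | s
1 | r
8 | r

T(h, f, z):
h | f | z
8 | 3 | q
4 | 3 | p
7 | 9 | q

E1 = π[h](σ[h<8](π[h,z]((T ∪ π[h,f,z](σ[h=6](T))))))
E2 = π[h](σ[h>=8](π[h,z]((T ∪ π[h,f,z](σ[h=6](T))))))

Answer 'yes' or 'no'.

E1 subexpression sizes:
  T → 3
  T → 3
  σ[h=6](T) → 0
  π[h,f,z](σ[h=6](T)) → 0
  (T ∪ π[h,f,z](σ[h=6](T))) → 3
  π[h,z]((T ∪ π[h,f,z](σ[h=6](T)))) → 3
  σ[h<8](π[h,z]((T ∪ π[h,f,z](σ[h=6](T))))) → 2
  π[h](σ[h<8](π[h,z]((T ∪ π[h,f,z](σ[h=6](T)))))) → 2
E2 subexpression sizes:
  T → 3
  T → 3
  σ[h=6](T) → 0
  π[h,f,z](σ[h=6](T)) → 0
  (T ∪ π[h,f,z](σ[h=6](T))) → 3
  π[h,z]((T ∪ π[h,f,z](σ[h=6](T)))) → 3
  σ[h>=8](π[h,z]((T ∪ π[h,f,z](σ[h=6](T))))) → 1
  π[h](σ[h>=8](π[h,z]((T ∪ π[h,f,z](σ[h=6](T)))))) → 1

E1 result:
h
4
7
E2 result:
h
8
Witness: (7,) appears 1× in E1 but 0× in E2.

no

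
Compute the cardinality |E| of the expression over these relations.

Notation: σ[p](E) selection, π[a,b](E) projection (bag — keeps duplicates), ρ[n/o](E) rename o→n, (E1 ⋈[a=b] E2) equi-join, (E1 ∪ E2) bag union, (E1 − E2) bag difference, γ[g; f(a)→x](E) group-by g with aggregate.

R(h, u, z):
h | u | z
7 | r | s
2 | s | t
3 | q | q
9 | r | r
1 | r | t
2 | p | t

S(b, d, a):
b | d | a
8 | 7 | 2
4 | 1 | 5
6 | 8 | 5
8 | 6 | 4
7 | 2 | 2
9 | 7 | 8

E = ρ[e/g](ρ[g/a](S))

Row counts bottom-up:
  S → 6
  ρ[g/a](S) → 6
  ρ[e/g](ρ[g/a](S)) → 6

|E| = 6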